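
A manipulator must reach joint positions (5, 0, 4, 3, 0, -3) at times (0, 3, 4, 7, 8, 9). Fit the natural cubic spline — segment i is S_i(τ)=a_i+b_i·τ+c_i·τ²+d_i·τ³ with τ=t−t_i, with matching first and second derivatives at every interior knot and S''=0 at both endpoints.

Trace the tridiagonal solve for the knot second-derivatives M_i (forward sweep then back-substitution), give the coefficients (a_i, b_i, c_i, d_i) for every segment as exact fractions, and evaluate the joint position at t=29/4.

  seg 0: a=5 b=-6686/1665 c=0 d=3911/14985
  seg 1: a=0 b=5047/1665 c=3911/1665 d=-766/555
  seg 2: a=4 b=1195/333 c=-2983/1665 d=2419/14985
  seg 3: a=3 b=-4666/1665 c=-188/555 d=47/333
  seg 4: a=0 b=-5089/1665 c=47/555 d=-47/1665
S(29/4) = 81001/35520

Δ: Δ0=-5/3, Δ1=4, Δ2=-1/3, Δ3=-3, Δ4=-3
row 1: diag=8, rhs=34; c'=1/8, d'=17/4
row 2: denom=8−1·1/8=63/8; d'=(-26−1·17/4)/(63/8)=-242/63
row 3: denom=8−3·8/21=48/7; d'=(-16−3·-242/63)/(48/7)=-47/72
row 4: denom=4−1·7/48=185/48; d'=(0−1·-47/72)/(185/48)=94/555
back: M4=94/555
back: M3=-47/72−7/48·94/555=-376/555
back: M2=-242/63−8/21·-376/555=-5966/1665
back: M1=17/4−1/8·-5966/1665=7822/1665
M: M0=0, M1=7822/1665, M2=-5966/1665, M3=-376/555, M4=94/555, M5=0
seg 0: a=5, c=M0/2=0, d=(M1−M0)/(6·3)=3911/14985, b=Δ0−h0·(2M0+M1)/6=-6686/1665
seg 1: a=0, c=M1/2=3911/1665, d=(M2−M1)/(6·1)=-766/555, b=Δ1−h1·(2M1+M2)/6=5047/1665
seg 2: a=4, c=M2/2=-2983/1665, d=(M3−M2)/(6·3)=2419/14985, b=Δ2−h2·(2M2+M3)/6=1195/333
seg 3: a=3, c=M3/2=-188/555, d=(M4−M3)/(6·1)=47/333, b=Δ3−h3·(2M3+M4)/6=-4666/1665
seg 4: a=0, c=M4/2=47/555, d=(M5−M4)/(6·1)=-47/1665, b=Δ4−h4·(2M4+M5)/6=-5089/1665
t_q=29/4 → seg 3, τ=1/4; S=3+-4666/1665·τ+-188/555·τ²+47/333·τ³=81001/35520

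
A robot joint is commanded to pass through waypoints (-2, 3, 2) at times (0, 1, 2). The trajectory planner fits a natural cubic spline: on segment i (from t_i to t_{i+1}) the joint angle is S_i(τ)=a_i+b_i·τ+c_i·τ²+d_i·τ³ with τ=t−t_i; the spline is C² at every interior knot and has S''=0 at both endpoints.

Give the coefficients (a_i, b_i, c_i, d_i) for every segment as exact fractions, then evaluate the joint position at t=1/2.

  seg 0: a=-2 b=13/2 c=0 d=-3/2
  seg 1: a=3 b=2 c=-9/2 d=3/2
S(1/2) = 17/16

Δ: Δ0=5, Δ1=-1
row 1: diag=4, rhs=-36; c'=1/4, d'=-9
back: M1=-9
M: M0=0, M1=-9, M2=0
seg 0: a=-2, c=M0/2=0, d=(M1−M0)/(6·1)=-3/2, b=Δ0−h0·(2M0+M1)/6=13/2
seg 1: a=3, c=M1/2=-9/2, d=(M2−M1)/(6·1)=3/2, b=Δ1−h1·(2M1+M2)/6=2
t_q=1/2 → seg 0, τ=1/2; S=-2+13/2·τ+0·τ²+-3/2·τ³=17/16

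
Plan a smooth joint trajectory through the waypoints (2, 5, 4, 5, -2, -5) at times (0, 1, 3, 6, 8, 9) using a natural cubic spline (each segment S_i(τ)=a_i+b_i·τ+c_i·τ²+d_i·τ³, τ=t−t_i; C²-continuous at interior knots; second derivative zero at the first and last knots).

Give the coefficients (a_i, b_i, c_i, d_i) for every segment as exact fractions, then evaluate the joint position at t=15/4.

  seg 0: a=2 b=31333/8436 c=0 d=-6025/8436
  seg 1: a=5 b=6629/4218 c=-6025/2812 d=9337/16872
  seg 2: a=4 b=-755/2109 c=828/703 d=-6/19
  seg 3: a=5 b=-3833/2109 c=-1170/703 d=6943/16872
  seg 4: a=-2 b=-14917/4218 c=2263/2812 d=-2263/8436
S(15/4) = 95851/22496

Δ: Δ0=3, Δ1=-1/2, Δ2=1/3, Δ3=-7/2, Δ4=-3
row 1: diag=6, rhs=-21; c'=1/3, d'=-7/2
row 2: denom=10−2·1/3=28/3; d'=(5−2·-7/2)/(28/3)=9/7
row 3: denom=10−3·9/28=253/28; d'=(-23−3·9/7)/(253/28)=-752/253
row 4: denom=6−2·56/253=1406/253; d'=(3−2·-752/253)/(1406/253)=2263/1406
back: M4=2263/1406
back: M3=-752/253−56/253·2263/1406=-2340/703
back: M2=9/7−9/28·-2340/703=1656/703
back: M1=-7/2−1/3·1656/703=-6025/1406
M: M0=0, M1=-6025/1406, M2=1656/703, M3=-2340/703, M4=2263/1406, M5=0
seg 0: a=2, c=M0/2=0, d=(M1−M0)/(6·1)=-6025/8436, b=Δ0−h0·(2M0+M1)/6=31333/8436
seg 1: a=5, c=M1/2=-6025/2812, d=(M2−M1)/(6·2)=9337/16872, b=Δ1−h1·(2M1+M2)/6=6629/4218
seg 2: a=4, c=M2/2=828/703, d=(M3−M2)/(6·3)=-6/19, b=Δ2−h2·(2M2+M3)/6=-755/2109
seg 3: a=5, c=M3/2=-1170/703, d=(M4−M3)/(6·2)=6943/16872, b=Δ3−h3·(2M3+M4)/6=-3833/2109
seg 4: a=-2, c=M4/2=2263/2812, d=(M5−M4)/(6·1)=-2263/8436, b=Δ4−h4·(2M4+M5)/6=-14917/4218
t_q=15/4 → seg 2, τ=3/4; S=4+-755/2109·τ+828/703·τ²+-6/19·τ³=95851/22496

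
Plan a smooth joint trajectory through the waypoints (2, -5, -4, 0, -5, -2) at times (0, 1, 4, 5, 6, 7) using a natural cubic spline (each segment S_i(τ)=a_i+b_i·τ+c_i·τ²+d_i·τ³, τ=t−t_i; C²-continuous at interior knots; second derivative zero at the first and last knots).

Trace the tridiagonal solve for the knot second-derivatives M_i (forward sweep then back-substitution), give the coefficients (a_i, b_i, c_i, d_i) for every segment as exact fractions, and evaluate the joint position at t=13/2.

Δ: Δ0=-7, Δ1=1/3, Δ2=4, Δ3=-5, Δ4=3
row 1: diag=8, rhs=44; c'=3/8, d'=11/2
row 2: denom=8−3·3/8=55/8; d'=(22−3·11/2)/(55/8)=4/5
row 3: denom=4−1·8/55=212/55; d'=(-54−1·4/5)/(212/55)=-1507/106
row 4: denom=4−1·55/212=793/212; d'=(48−1·-1507/106)/(793/212)=13190/793
back: M4=13190/793
back: M3=-1507/106−55/212·13190/793=-14696/793
back: M2=4/5−8/55·-14696/793=2772/793
back: M1=11/2−3/8·2772/793=3322/793
M: M0=0, M1=3322/793, M2=2772/793, M3=-14696/793, M4=13190/793, M5=0
seg 0: a=2, c=M0/2=0, d=(M1−M0)/(6·1)=1661/2379, b=Δ0−h0·(2M0+M1)/6=-18314/2379
seg 1: a=-5, c=M1/2=1661/793, d=(M2−M1)/(6·3)=-275/7137, b=Δ1−h1·(2M1+M2)/6=-13331/2379
seg 2: a=-4, c=M2/2=1386/793, d=(M3−M2)/(6·1)=-8734/2379, b=Δ2−h2·(2M2+M3)/6=1084/183
seg 3: a=0, c=M3/2=-7348/793, d=(M4−M3)/(6·1)=13943/2379, b=Δ3−h3·(2M3+M4)/6=-3794/2379
seg 4: a=-5, c=M4/2=6595/793, d=(M5−M4)/(6·1)=-6595/2379, b=Δ4−h4·(2M4+M5)/6=-6053/2379
t_q=13/2 → seg 4, τ=1/2; S=-5+-6053/2379·τ+6595/793·τ²+-6595/2379·τ³=-28799/6344

  seg 0: a=2 b=-18314/2379 c=0 d=1661/2379
  seg 1: a=-5 b=-13331/2379 c=1661/793 d=-275/7137
  seg 2: a=-4 b=1084/183 c=1386/793 d=-8734/2379
  seg 3: a=0 b=-3794/2379 c=-7348/793 d=13943/2379
  seg 4: a=-5 b=-6053/2379 c=6595/793 d=-6595/2379
S(13/2) = -28799/6344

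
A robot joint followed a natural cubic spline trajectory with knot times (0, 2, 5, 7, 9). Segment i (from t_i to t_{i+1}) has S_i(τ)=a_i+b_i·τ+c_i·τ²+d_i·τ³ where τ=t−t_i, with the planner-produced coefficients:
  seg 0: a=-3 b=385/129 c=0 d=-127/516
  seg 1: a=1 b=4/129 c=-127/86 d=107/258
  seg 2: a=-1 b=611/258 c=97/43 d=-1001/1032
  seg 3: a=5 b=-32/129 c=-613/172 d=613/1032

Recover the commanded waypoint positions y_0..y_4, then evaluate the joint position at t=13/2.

y_0 = S_0(0) = a_0 = -3
y_1 = S_1(0) = a_1 = 1
y_2 = S_2(0) = a_2 = -1
y_3 = S_3(0) = a_3 = 5
y_4 = S_3(2) = -5
t_q=13/2 is in segment 2 (τ=3/2); S_2(τ)=11983/2752

y_0=-3 y_1=1 y_2=-1 y_3=5 y_4=-5
S(13/2) = 11983/2752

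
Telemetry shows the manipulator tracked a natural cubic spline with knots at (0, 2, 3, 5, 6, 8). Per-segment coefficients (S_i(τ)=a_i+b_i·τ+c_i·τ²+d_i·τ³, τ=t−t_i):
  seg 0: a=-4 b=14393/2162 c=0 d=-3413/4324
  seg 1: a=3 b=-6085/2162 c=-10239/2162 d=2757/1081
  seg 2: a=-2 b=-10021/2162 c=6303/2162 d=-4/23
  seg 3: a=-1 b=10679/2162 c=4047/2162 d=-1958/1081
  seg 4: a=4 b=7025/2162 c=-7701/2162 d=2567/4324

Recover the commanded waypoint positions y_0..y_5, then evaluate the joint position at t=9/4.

y_0 = S_0(0) = a_0 = -4
y_1 = S_1(0) = a_1 = 3
y_2 = S_2(0) = a_2 = -2
y_3 = S_3(0) = a_3 = -1
y_4 = S_4(0) = a_4 = 4
y_5 = S_4(2) = 1
t_q=9/4 is in segment 1 (τ=1/4); S_1(τ)=6137/3008

y_0=-4 y_1=3 y_2=-2 y_3=-1 y_4=4 y_5=1
S(9/4) = 6137/3008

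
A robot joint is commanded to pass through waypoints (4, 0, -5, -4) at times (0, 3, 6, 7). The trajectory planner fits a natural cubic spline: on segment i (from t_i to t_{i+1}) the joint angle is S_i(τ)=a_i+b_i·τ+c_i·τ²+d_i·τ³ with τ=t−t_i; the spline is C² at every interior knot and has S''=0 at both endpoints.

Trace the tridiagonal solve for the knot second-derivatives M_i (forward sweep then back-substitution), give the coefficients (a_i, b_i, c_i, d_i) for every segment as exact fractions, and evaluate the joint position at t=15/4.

Δ: Δ0=-4/3, Δ1=-5/3, Δ2=1
row 1: diag=12, rhs=-2; c'=1/4, d'=-1/6
row 2: denom=8−3·1/4=29/4; d'=(16−3·-1/6)/(29/4)=66/29
back: M2=66/29
back: M1=-1/6−1/4·66/29=-64/87
M: M0=0, M1=-64/87, M2=66/29, M3=0
seg 0: a=4, c=M0/2=0, d=(M1−M0)/(6·3)=-32/783, b=Δ0−h0·(2M0+M1)/6=-28/29
seg 1: a=0, c=M1/2=-32/87, d=(M2−M1)/(6·3)=131/783, b=Δ1−h1·(2M1+M2)/6=-60/29
seg 2: a=-5, c=M2/2=33/29, d=(M3−M2)/(6·1)=-11/29, b=Δ2−h2·(2M2+M3)/6=7/29
t_q=15/4 → seg 1, τ=3/4; S=0+-60/29·τ+-32/87·τ²+131/783·τ³=-3133/1856

  seg 0: a=4 b=-28/29 c=0 d=-32/783
  seg 1: a=0 b=-60/29 c=-32/87 d=131/783
  seg 2: a=-5 b=7/29 c=33/29 d=-11/29
S(15/4) = -3133/1856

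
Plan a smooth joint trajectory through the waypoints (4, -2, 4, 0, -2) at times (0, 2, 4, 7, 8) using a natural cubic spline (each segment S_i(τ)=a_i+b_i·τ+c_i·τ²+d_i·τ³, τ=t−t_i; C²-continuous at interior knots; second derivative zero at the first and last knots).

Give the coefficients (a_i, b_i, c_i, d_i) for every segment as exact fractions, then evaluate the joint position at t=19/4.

  seg 0: a=4 b=-29/6 c=0 d=11/24
  seg 1: a=-2 b=2/3 c=11/4 d=-19/24
  seg 2: a=4 b=13/6 c=-2 d=5/18
  seg 3: a=0 b=-7/3 c=1/2 d=-1/6
S(19/4) = 591/128

Δ: Δ0=-3, Δ1=3, Δ2=-4/3, Δ3=-2
row 1: diag=8, rhs=36; c'=1/4, d'=9/2
row 2: denom=10−2·1/4=19/2; d'=(-26−2·9/2)/(19/2)=-70/19
row 3: denom=8−3·6/19=134/19; d'=(-4−3·-70/19)/(134/19)=1
back: M3=1
back: M2=-70/19−6/19·1=-4
back: M1=9/2−1/4·-4=11/2
M: M0=0, M1=11/2, M2=-4, M3=1, M4=0
seg 0: a=4, c=M0/2=0, d=(M1−M0)/(6·2)=11/24, b=Δ0−h0·(2M0+M1)/6=-29/6
seg 1: a=-2, c=M1/2=11/4, d=(M2−M1)/(6·2)=-19/24, b=Δ1−h1·(2M1+M2)/6=2/3
seg 2: a=4, c=M2/2=-2, d=(M3−M2)/(6·3)=5/18, b=Δ2−h2·(2M2+M3)/6=13/6
seg 3: a=0, c=M3/2=1/2, d=(M4−M3)/(6·1)=-1/6, b=Δ3−h3·(2M3+M4)/6=-7/3
t_q=19/4 → seg 2, τ=3/4; S=4+13/6·τ+-2·τ²+5/18·τ³=591/128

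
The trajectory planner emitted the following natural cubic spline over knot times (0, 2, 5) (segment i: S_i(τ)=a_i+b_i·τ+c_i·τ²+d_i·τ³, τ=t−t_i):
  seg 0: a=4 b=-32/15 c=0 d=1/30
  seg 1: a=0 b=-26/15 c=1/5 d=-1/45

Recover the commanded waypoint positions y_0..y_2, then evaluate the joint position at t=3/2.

y_0 = S_0(0) = a_0 = 4
y_1 = S_1(0) = a_1 = 0
y_2 = S_1(3) = -4
t_q=3/2 is in segment 0 (τ=3/2); S_0(τ)=73/80

y_0=4 y_1=0 y_2=-4
S(3/2) = 73/80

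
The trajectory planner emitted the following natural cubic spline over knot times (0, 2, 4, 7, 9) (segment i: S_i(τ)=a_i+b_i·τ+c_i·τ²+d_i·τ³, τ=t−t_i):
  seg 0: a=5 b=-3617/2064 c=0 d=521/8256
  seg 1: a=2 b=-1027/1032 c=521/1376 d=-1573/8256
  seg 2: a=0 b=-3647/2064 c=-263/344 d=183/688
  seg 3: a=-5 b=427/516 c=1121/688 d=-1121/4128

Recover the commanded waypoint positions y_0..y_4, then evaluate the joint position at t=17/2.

y_0=5 y_1=2 y_2=0 y_3=-5 y_4=1
S(17/2) = -11109/11008

y_0 = S_0(0) = a_0 = 5
y_1 = S_1(0) = a_1 = 2
y_2 = S_2(0) = a_2 = 0
y_3 = S_3(0) = a_3 = -5
y_4 = S_3(2) = 1
t_q=17/2 is in segment 3 (τ=3/2); S_3(τ)=-11109/11008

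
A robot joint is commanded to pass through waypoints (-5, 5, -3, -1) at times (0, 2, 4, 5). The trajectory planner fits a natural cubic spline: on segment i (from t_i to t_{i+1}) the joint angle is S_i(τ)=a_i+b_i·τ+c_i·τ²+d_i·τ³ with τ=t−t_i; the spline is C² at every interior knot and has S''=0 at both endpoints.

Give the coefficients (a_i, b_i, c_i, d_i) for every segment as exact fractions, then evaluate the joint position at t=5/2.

Δ: Δ0=5, Δ1=-4, Δ2=2
row 1: diag=8, rhs=-54; c'=1/4, d'=-27/4
row 2: denom=6−2·1/4=11/2; d'=(36−2·-27/4)/(11/2)=9
back: M2=9
back: M1=-27/4−1/4·9=-9
M: M0=0, M1=-9, M2=9, M3=0
seg 0: a=-5, c=M0/2=0, d=(M1−M0)/(6·2)=-3/4, b=Δ0−h0·(2M0+M1)/6=8
seg 1: a=5, c=M1/2=-9/2, d=(M2−M1)/(6·2)=3/2, b=Δ1−h1·(2M1+M2)/6=-1
seg 2: a=-3, c=M2/2=9/2, d=(M3−M2)/(6·1)=-3/2, b=Δ2−h2·(2M2+M3)/6=-1
t_q=5/2 → seg 1, τ=1/2; S=5+-1·τ+-9/2·τ²+3/2·τ³=57/16

  seg 0: a=-5 b=8 c=0 d=-3/4
  seg 1: a=5 b=-1 c=-9/2 d=3/2
  seg 2: a=-3 b=-1 c=9/2 d=-3/2
S(5/2) = 57/16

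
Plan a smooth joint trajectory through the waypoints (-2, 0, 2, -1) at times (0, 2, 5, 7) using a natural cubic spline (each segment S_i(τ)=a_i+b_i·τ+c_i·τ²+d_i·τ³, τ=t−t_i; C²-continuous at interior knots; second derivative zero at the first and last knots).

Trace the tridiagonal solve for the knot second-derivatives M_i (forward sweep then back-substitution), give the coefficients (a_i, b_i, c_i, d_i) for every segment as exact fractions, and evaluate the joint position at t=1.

  seg 0: a=-2 b=254/273 c=0 d=19/1092
  seg 1: a=0 b=311/273 c=19/182 d=-11/126
  seg 2: a=2 b=-323/546 c=-62/91 d=31/273
S(1) = -383/364

Δ: Δ0=1, Δ1=2/3, Δ2=-3/2
row 1: diag=10, rhs=-2; c'=3/10, d'=-1/5
row 2: denom=10−3·3/10=91/10; d'=(-13−3·-1/5)/(91/10)=-124/91
back: M2=-124/91
back: M1=-1/5−3/10·-124/91=19/91
M: M0=0, M1=19/91, M2=-124/91, M3=0
seg 0: a=-2, c=M0/2=0, d=(M1−M0)/(6·2)=19/1092, b=Δ0−h0·(2M0+M1)/6=254/273
seg 1: a=0, c=M1/2=19/182, d=(M2−M1)/(6·3)=-11/126, b=Δ1−h1·(2M1+M2)/6=311/273
seg 2: a=2, c=M2/2=-62/91, d=(M3−M2)/(6·2)=31/273, b=Δ2−h2·(2M2+M3)/6=-323/546
t_q=1 → seg 0, τ=1; S=-2+254/273·τ+0·τ²+19/1092·τ³=-383/364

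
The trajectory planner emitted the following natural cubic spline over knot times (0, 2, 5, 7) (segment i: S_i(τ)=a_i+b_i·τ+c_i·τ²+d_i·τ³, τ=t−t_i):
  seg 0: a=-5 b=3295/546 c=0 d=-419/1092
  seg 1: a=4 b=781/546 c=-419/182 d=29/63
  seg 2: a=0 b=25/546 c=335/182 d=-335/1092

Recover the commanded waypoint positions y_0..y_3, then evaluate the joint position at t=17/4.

y_0=-5 y_1=4 y_2=0 y_3=5
S(17/4) = 4699/5824

y_0 = S_0(0) = a_0 = -5
y_1 = S_1(0) = a_1 = 4
y_2 = S_2(0) = a_2 = 0
y_3 = S_2(2) = 5
t_q=17/4 is in segment 1 (τ=9/4); S_1(τ)=4699/5824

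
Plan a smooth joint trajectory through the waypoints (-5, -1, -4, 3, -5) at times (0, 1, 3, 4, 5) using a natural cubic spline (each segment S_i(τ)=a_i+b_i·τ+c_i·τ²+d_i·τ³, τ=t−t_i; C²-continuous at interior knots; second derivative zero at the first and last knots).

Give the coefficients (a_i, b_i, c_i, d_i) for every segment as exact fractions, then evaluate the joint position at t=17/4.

Δ: Δ0=4, Δ1=-3/2, Δ2=7, Δ3=-8
row 1: diag=6, rhs=-33; c'=1/3, d'=-11/2
row 2: denom=6−2·1/3=16/3; d'=(51−2·-11/2)/(16/3)=93/8
row 3: denom=4−1·3/16=61/16; d'=(-90−1·93/8)/(61/16)=-1626/61
back: M3=-1626/61
back: M2=93/8−3/16·-1626/61=1014/61
back: M1=-11/2−1/3·1014/61=-1347/122
M: M0=0, M1=-1347/122, M2=1014/61, M3=-1626/61, M4=0
seg 0: a=-5, c=M0/2=0, d=(M1−M0)/(6·1)=-449/244, b=Δ0−h0·(2M0+M1)/6=1425/244
seg 1: a=-1, c=M1/2=-1347/244, d=(M2−M1)/(6·2)=1125/488, b=Δ1−h1·(2M1+M2)/6=39/122
seg 2: a=-4, c=M2/2=507/61, d=(M3−M2)/(6·1)=-440/61, b=Δ2−h2·(2M2+M3)/6=360/61
seg 3: a=3, c=M3/2=-813/61, d=(M4−M3)/(6·1)=271/61, b=Δ3−h3·(2M3+M4)/6=54/61
t_q=17/4 → seg 3, τ=1/4; S=3+54/61·τ+-813/61·τ²+271/61·τ³=9595/3904

  seg 0: a=-5 b=1425/244 c=0 d=-449/244
  seg 1: a=-1 b=39/122 c=-1347/244 d=1125/488
  seg 2: a=-4 b=360/61 c=507/61 d=-440/61
  seg 3: a=3 b=54/61 c=-813/61 d=271/61
S(17/4) = 9595/3904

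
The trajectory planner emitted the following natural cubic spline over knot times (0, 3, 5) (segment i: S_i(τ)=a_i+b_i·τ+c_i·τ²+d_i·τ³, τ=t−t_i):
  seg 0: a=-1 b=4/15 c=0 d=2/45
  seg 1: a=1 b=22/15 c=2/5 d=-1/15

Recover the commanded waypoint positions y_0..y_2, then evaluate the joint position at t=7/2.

y_0 = S_0(0) = a_0 = -1
y_1 = S_1(0) = a_1 = 1
y_2 = S_1(2) = 5
t_q=7/2 is in segment 1 (τ=1/2); S_1(τ)=73/40

y_0=-1 y_1=1 y_2=5
S(7/2) = 73/40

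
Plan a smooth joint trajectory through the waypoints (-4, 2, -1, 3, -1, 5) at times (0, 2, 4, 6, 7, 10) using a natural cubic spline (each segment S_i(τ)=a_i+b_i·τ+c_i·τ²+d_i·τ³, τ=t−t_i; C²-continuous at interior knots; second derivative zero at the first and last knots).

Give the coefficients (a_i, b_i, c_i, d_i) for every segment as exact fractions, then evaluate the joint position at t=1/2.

  seg 0: a=-4 b=5939/1282 c=0 d=-2093/5128
  seg 1: a=2 b=-170/641 c=-6279/2564 d=587/641
  seg 2: a=-1 b=595/641 c=7809/2564 d=-6435/5128
  seg 3: a=3 b=-2497/1282 c=-2874/641 d=3117/1282
  seg 4: a=-1 b=-2321/641 c=3603/1282 d=-1201/3846
S(1/2) = -71165/41024

Δ: Δ0=3, Δ1=-3/2, Δ2=2, Δ3=-4, Δ4=2
row 1: diag=8, rhs=-27; c'=1/4, d'=-27/8
row 2: denom=8−2·1/4=15/2; d'=(21−2·-27/8)/(15/2)=37/10
row 3: denom=6−2·4/15=82/15; d'=(-36−2·37/10)/(82/15)=-651/82
row 4: denom=8−1·15/82=641/82; d'=(36−1·-651/82)/(641/82)=3603/641
back: M4=3603/641
back: M3=-651/82−15/82·3603/641=-5748/641
back: M2=37/10−4/15·-5748/641=7809/1282
back: M1=-27/8−1/4·7809/1282=-6279/1282
M: M0=0, M1=-6279/1282, M2=7809/1282, M3=-5748/641, M4=3603/641, M5=0
seg 0: a=-4, c=M0/2=0, d=(M1−M0)/(6·2)=-2093/5128, b=Δ0−h0·(2M0+M1)/6=5939/1282
seg 1: a=2, c=M1/2=-6279/2564, d=(M2−M1)/(6·2)=587/641, b=Δ1−h1·(2M1+M2)/6=-170/641
seg 2: a=-1, c=M2/2=7809/2564, d=(M3−M2)/(6·2)=-6435/5128, b=Δ2−h2·(2M2+M3)/6=595/641
seg 3: a=3, c=M3/2=-2874/641, d=(M4−M3)/(6·1)=3117/1282, b=Δ3−h3·(2M3+M4)/6=-2497/1282
seg 4: a=-1, c=M4/2=3603/1282, d=(M5−M4)/(6·3)=-1201/3846, b=Δ4−h4·(2M4+M5)/6=-2321/641
t_q=1/2 → seg 0, τ=1/2; S=-4+5939/1282·τ+0·τ²+-2093/5128·τ³=-71165/41024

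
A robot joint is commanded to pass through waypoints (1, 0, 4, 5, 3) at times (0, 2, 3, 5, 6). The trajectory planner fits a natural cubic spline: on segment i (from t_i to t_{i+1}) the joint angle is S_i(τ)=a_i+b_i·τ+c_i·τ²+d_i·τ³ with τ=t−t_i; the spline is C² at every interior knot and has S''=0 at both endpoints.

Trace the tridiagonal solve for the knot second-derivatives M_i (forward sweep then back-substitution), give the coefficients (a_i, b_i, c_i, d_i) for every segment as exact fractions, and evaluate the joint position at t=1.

  seg 0: a=1 b=-413/186 c=0 d=40/93
  seg 1: a=0 b=547/186 c=80/31 d=-283/186
  seg 2: a=4 b=329/93 c=-123/62 d=173/744
  seg 3: a=5 b=-299/186 c=-73/124 d=73/372
S(1) = -49/62

Δ: Δ0=-1/2, Δ1=4, Δ2=1/2, Δ3=-2
row 1: diag=6, rhs=27; c'=1/6, d'=9/2
row 2: denom=6−1·1/6=35/6; d'=(-21−1·9/2)/(35/6)=-153/35
row 3: denom=6−2·12/35=186/35; d'=(-15−2·-153/35)/(186/35)=-73/62
back: M3=-73/62
back: M2=-153/35−12/35·-73/62=-123/31
back: M1=9/2−1/6·-123/31=160/31
M: M0=0, M1=160/31, M2=-123/31, M3=-73/62, M4=0
seg 0: a=1, c=M0/2=0, d=(M1−M0)/(6·2)=40/93, b=Δ0−h0·(2M0+M1)/6=-413/186
seg 1: a=0, c=M1/2=80/31, d=(M2−M1)/(6·1)=-283/186, b=Δ1−h1·(2M1+M2)/6=547/186
seg 2: a=4, c=M2/2=-123/62, d=(M3−M2)/(6·2)=173/744, b=Δ2−h2·(2M2+M3)/6=329/93
seg 3: a=5, c=M3/2=-73/124, d=(M4−M3)/(6·1)=73/372, b=Δ3−h3·(2M3+M4)/6=-299/186
t_q=1 → seg 0, τ=1; S=1+-413/186·τ+0·τ²+40/93·τ³=-49/62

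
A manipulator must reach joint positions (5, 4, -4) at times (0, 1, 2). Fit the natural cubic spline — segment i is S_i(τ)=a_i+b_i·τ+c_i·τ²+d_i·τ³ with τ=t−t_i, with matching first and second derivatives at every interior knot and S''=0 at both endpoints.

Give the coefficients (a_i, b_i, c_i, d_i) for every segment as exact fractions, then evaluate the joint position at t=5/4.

Δ: Δ0=-1, Δ1=-8
row 1: diag=4, rhs=-42; c'=1/4, d'=-21/2
back: M1=-21/2
M: M0=0, M1=-21/2, M2=0
seg 0: a=5, c=M0/2=0, d=(M1−M0)/(6·1)=-7/4, b=Δ0−h0·(2M0+M1)/6=3/4
seg 1: a=4, c=M1/2=-21/4, d=(M2−M1)/(6·1)=7/4, b=Δ1−h1·(2M1+M2)/6=-9/2
t_q=5/4 → seg 1, τ=1/4; S=4+-9/2·τ+-21/4·τ²+7/4·τ³=659/256

  seg 0: a=5 b=3/4 c=0 d=-7/4
  seg 1: a=4 b=-9/2 c=-21/4 d=7/4
S(5/4) = 659/256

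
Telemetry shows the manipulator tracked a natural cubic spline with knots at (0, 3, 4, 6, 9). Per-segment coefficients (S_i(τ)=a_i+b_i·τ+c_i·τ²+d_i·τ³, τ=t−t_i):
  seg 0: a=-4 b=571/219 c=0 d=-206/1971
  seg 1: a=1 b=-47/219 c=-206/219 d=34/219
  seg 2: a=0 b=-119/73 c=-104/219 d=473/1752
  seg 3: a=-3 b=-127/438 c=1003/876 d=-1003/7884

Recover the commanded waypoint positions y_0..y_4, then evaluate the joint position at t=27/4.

y_0 = S_0(0) = a_0 = -4
y_1 = S_1(0) = a_1 = 1
y_2 = S_2(0) = a_2 = 0
y_3 = S_3(0) = a_3 = -3
y_4 = S_3(3) = 3
t_q=27/4 is in segment 3 (τ=3/4); S_3(τ)=-49095/18688

y_0=-4 y_1=1 y_2=0 y_3=-3 y_4=3
S(27/4) = -49095/18688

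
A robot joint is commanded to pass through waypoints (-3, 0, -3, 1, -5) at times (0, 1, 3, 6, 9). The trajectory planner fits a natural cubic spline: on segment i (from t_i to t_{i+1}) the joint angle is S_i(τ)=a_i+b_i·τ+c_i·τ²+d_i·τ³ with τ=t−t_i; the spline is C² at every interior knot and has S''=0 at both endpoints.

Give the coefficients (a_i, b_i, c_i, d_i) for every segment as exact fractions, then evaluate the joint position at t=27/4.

Δ: Δ0=3, Δ1=-3/2, Δ2=4/3, Δ3=-2
row 1: diag=6, rhs=-27; c'=1/3, d'=-9/2
row 2: denom=10−2·1/3=28/3; d'=(17−2·-9/2)/(28/3)=39/14
row 3: denom=12−3·9/28=309/28; d'=(-20−3·39/14)/(309/28)=-794/309
back: M3=-794/309
back: M2=39/14−9/28·-794/309=372/103
back: M1=-9/2−1/3·372/103=-1175/206
M: M0=0, M1=-1175/206, M2=372/103, M3=-794/309, M4=0
seg 0: a=-3, c=M0/2=0, d=(M1−M0)/(6·1)=-1175/1236, b=Δ0−h0·(2M0+M1)/6=4883/1236
seg 1: a=0, c=M1/2=-1175/412, d=(M2−M1)/(6·2)=1919/2472, b=Δ1−h1·(2M1+M2)/6=679/618
seg 2: a=-3, c=M2/2=186/103, d=(M3−M2)/(6·3)=-955/2781, b=Δ2−h2·(2M2+M3)/6=-307/309
seg 3: a=1, c=M3/2=-397/309, d=(M4−M3)/(6·3)=397/2781, b=Δ3−h3·(2M3+M4)/6=176/309
t_q=27/4 → seg 3, τ=3/4; S=1+176/309·τ+-397/309·τ²+397/2781·τ³=5041/6592

  seg 0: a=-3 b=4883/1236 c=0 d=-1175/1236
  seg 1: a=0 b=679/618 c=-1175/412 d=1919/2472
  seg 2: a=-3 b=-307/309 c=186/103 d=-955/2781
  seg 3: a=1 b=176/309 c=-397/309 d=397/2781
S(27/4) = 5041/6592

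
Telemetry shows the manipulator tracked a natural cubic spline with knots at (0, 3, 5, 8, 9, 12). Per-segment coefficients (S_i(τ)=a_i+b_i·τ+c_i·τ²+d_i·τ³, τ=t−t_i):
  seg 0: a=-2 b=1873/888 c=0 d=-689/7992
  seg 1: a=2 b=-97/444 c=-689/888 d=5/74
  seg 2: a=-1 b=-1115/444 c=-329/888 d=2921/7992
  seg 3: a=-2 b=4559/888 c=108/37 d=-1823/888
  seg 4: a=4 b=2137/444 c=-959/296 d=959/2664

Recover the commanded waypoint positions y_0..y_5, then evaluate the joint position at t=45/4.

y_0 = S_0(0) = a_0 = -2
y_1 = S_1(0) = a_1 = 2
y_2 = S_2(0) = a_2 = -1
y_3 = S_3(0) = a_3 = -2
y_4 = S_4(0) = a_4 = 4
y_5 = S_4(3) = -1
t_q=45/4 is in segment 4 (τ=9/4); S_4(τ)=47891/18944

y_0=-2 y_1=2 y_2=-1 y_3=-2 y_4=4 y_5=-1
S(45/4) = 47891/18944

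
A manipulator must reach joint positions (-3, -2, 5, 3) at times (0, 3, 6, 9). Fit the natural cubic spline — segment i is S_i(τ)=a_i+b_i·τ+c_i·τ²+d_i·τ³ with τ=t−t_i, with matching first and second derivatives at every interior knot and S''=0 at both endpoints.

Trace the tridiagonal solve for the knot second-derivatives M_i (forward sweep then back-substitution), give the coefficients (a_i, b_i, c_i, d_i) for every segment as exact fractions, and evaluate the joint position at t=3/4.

  seg 0: a=-3 b=-2/5 c=0 d=11/135
  seg 1: a=-2 b=9/5 c=11/15 d=-5/27
  seg 2: a=5 b=6/5 c=-14/15 d=14/135
S(3/4) = -209/64

Δ: Δ0=1/3, Δ1=7/3, Δ2=-2/3
row 1: diag=12, rhs=12; c'=1/4, d'=1
row 2: denom=12−3·1/4=45/4; d'=(-18−3·1)/(45/4)=-28/15
back: M2=-28/15
back: M1=1−1/4·-28/15=22/15
M: M0=0, M1=22/15, M2=-28/15, M3=0
seg 0: a=-3, c=M0/2=0, d=(M1−M0)/(6·3)=11/135, b=Δ0−h0·(2M0+M1)/6=-2/5
seg 1: a=-2, c=M1/2=11/15, d=(M2−M1)/(6·3)=-5/27, b=Δ1−h1·(2M1+M2)/6=9/5
seg 2: a=5, c=M2/2=-14/15, d=(M3−M2)/(6·3)=14/135, b=Δ2−h2·(2M2+M3)/6=6/5
t_q=3/4 → seg 0, τ=3/4; S=-3+-2/5·τ+0·τ²+11/135·τ³=-209/64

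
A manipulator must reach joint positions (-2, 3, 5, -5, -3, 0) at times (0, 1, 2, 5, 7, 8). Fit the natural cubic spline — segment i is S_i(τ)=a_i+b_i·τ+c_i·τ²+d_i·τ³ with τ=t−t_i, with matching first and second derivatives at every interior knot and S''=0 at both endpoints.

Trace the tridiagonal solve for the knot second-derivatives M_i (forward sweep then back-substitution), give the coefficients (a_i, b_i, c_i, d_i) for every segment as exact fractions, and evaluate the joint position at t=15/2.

  seg 0: a=-2 b=6313/1140 c=0 d=-613/1140
  seg 1: a=3 b=2237/570 c=-613/380 d=-71/228
  seg 2: a=5 b=-269/1140 c=-242/95 d=1727/3420
  seg 3: a=-5 b=-215/114 c=759/380 d=-79/285
  seg 4: a=-3 b=1583/570 c=127/380 d=-127/1140
S(15/2) = -4687/3040

Δ: Δ0=5, Δ1=2, Δ2=-10/3, Δ3=1, Δ4=3
row 1: diag=4, rhs=-18; c'=1/4, d'=-9/2
row 2: denom=8−1·1/4=31/4; d'=(-32−1·-9/2)/(31/4)=-110/31
row 3: denom=10−3·12/31=274/31; d'=(26−3·-110/31)/(274/31)=568/137
row 4: denom=6−2·31/137=760/137; d'=(12−2·568/137)/(760/137)=127/190
back: M4=127/190
back: M3=568/137−31/137·127/190=759/190
back: M2=-110/31−12/31·759/190=-484/95
back: M1=-9/2−1/4·-484/95=-613/190
M: M0=0, M1=-613/190, M2=-484/95, M3=759/190, M4=127/190, M5=0
seg 0: a=-2, c=M0/2=0, d=(M1−M0)/(6·1)=-613/1140, b=Δ0−h0·(2M0+M1)/6=6313/1140
seg 1: a=3, c=M1/2=-613/380, d=(M2−M1)/(6·1)=-71/228, b=Δ1−h1·(2M1+M2)/6=2237/570
seg 2: a=5, c=M2/2=-242/95, d=(M3−M2)/(6·3)=1727/3420, b=Δ2−h2·(2M2+M3)/6=-269/1140
seg 3: a=-5, c=M3/2=759/380, d=(M4−M3)/(6·2)=-79/285, b=Δ3−h3·(2M3+M4)/6=-215/114
seg 4: a=-3, c=M4/2=127/380, d=(M5−M4)/(6·1)=-127/1140, b=Δ4−h4·(2M4+M5)/6=1583/570
t_q=15/2 → seg 4, τ=1/2; S=-3+1583/570·τ+127/380·τ²+-127/1140·τ³=-4687/3040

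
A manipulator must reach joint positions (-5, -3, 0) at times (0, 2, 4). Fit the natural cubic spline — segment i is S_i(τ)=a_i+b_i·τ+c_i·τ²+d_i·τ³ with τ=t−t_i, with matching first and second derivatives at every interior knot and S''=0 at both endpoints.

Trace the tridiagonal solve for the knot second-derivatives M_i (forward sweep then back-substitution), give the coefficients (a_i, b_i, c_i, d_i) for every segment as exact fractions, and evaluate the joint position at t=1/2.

Δ: Δ0=1, Δ1=3/2
row 1: diag=8, rhs=3; c'=1/4, d'=3/8
back: M1=3/8
M: M0=0, M1=3/8, M2=0
seg 0: a=-5, c=M0/2=0, d=(M1−M0)/(6·2)=1/32, b=Δ0−h0·(2M0+M1)/6=7/8
seg 1: a=-3, c=M1/2=3/16, d=(M2−M1)/(6·2)=-1/32, b=Δ1−h1·(2M1+M2)/6=5/4
t_q=1/2 → seg 0, τ=1/2; S=-5+7/8·τ+0·τ²+1/32·τ³=-1167/256

  seg 0: a=-5 b=7/8 c=0 d=1/32
  seg 1: a=-3 b=5/4 c=3/16 d=-1/32
S(1/2) = -1167/256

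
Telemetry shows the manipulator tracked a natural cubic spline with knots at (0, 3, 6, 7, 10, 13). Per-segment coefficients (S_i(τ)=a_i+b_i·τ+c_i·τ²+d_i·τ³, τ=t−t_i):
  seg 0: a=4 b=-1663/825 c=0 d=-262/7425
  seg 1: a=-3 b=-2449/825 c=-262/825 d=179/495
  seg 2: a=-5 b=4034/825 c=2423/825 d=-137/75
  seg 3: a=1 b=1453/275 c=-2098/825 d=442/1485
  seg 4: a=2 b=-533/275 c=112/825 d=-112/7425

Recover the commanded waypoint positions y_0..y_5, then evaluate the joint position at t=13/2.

y_0=4 y_1=-3 y_2=-5 y_3=1 y_4=2 y_5=-3
S(13/2) = -541/264

y_0 = S_0(0) = a_0 = 4
y_1 = S_1(0) = a_1 = -3
y_2 = S_2(0) = a_2 = -5
y_3 = S_3(0) = a_3 = 1
y_4 = S_4(0) = a_4 = 2
y_5 = S_4(3) = -3
t_q=13/2 is in segment 2 (τ=1/2); S_2(τ)=-541/264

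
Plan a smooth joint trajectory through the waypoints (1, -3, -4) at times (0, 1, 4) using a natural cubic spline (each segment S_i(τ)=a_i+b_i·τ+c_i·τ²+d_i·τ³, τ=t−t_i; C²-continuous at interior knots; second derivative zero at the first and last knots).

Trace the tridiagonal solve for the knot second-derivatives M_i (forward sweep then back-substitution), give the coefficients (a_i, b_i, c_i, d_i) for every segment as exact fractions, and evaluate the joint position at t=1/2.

Δ: Δ0=-4, Δ1=-1/3
row 1: diag=8, rhs=22; c'=3/8, d'=11/4
back: M1=11/4
M: M0=0, M1=11/4, M2=0
seg 0: a=1, c=M0/2=0, d=(M1−M0)/(6·1)=11/24, b=Δ0−h0·(2M0+M1)/6=-107/24
seg 1: a=-3, c=M1/2=11/8, d=(M2−M1)/(6·3)=-11/72, b=Δ1−h1·(2M1+M2)/6=-37/12
t_q=1/2 → seg 0, τ=1/2; S=1+-107/24·τ+0·τ²+11/24·τ³=-75/64

  seg 0: a=1 b=-107/24 c=0 d=11/24
  seg 1: a=-3 b=-37/12 c=11/8 d=-11/72
S(1/2) = -75/64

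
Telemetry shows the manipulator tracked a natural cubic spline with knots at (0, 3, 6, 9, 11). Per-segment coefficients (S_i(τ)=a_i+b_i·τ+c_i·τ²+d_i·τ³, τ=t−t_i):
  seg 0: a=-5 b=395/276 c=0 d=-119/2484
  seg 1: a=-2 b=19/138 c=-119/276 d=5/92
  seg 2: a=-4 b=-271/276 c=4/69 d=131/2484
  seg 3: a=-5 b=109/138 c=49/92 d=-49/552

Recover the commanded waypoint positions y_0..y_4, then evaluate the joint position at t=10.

y_0 = S_0(0) = a_0 = -5
y_1 = S_1(0) = a_1 = -2
y_2 = S_2(0) = a_2 = -4
y_3 = S_3(0) = a_3 = -5
y_4 = S_3(2) = -2
t_q=10 is in segment 3 (τ=1); S_3(τ)=-693/184

y_0=-5 y_1=-2 y_2=-4 y_3=-5 y_4=-2
S(10) = -693/184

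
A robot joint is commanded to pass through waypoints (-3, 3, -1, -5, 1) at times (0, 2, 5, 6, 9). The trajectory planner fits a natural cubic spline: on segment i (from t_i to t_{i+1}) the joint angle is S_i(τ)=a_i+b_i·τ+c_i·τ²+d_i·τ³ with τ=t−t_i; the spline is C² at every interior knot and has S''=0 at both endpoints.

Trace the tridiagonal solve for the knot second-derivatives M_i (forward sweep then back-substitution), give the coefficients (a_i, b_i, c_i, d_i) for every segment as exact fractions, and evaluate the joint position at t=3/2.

Δ: Δ0=3, Δ1=-4/3, Δ2=-4, Δ3=2
row 1: diag=10, rhs=-26; c'=3/10, d'=-13/5
row 2: denom=8−3·3/10=71/10; d'=(-16−3·-13/5)/(71/10)=-82/71
row 3: denom=8−1·10/71=558/71; d'=(36−1·-82/71)/(558/71)=1319/279
back: M3=1319/279
back: M2=-82/71−10/71·1319/279=-508/279
back: M1=-13/5−3/10·-508/279=-191/93
M: M0=0, M1=-191/93, M2=-508/279, M3=1319/279, M4=0
seg 0: a=-3, c=M0/2=0, d=(M1−M0)/(6·2)=-191/1116, b=Δ0−h0·(2M0+M1)/6=1028/279
seg 1: a=3, c=M1/2=-191/186, d=(M2−M1)/(6·3)=65/5022, b=Δ1−h1·(2M1+M2)/6=455/279
seg 2: a=-1, c=M2/2=-254/279, d=(M3−M2)/(6·1)=203/186, b=Δ2−h2·(2M2+M3)/6=-2333/558
seg 3: a=-5, c=M3/2=1319/558, d=(M4−M3)/(6·3)=-1319/5022, b=Δ3−h3·(2M3+M4)/6=-761/279
t_q=3/2 → seg 0, τ=3/2; S=-3+1028/279·τ+0·τ²+-191/1116·τ³=5801/2976

  seg 0: a=-3 b=1028/279 c=0 d=-191/1116
  seg 1: a=3 b=455/279 c=-191/186 d=65/5022
  seg 2: a=-1 b=-2333/558 c=-254/279 d=203/186
  seg 3: a=-5 b=-761/279 c=1319/558 d=-1319/5022
S(3/2) = 5801/2976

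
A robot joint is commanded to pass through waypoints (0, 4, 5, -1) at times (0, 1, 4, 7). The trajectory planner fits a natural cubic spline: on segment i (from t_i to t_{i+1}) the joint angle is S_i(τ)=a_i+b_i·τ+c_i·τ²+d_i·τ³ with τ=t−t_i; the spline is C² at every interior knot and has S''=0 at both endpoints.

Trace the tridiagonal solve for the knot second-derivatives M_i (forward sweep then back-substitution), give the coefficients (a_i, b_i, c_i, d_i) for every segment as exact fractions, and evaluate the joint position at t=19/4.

  seg 0: a=0 b=385/87 c=0 d=-37/87
  seg 1: a=4 b=274/87 c=-37/29 d=88/783
  seg 2: a=5 b=-128/87 c=-23/87 d=23/783
S(19/4) = 6979/1856

Δ: Δ0=4, Δ1=1/3, Δ2=-2
row 1: diag=8, rhs=-22; c'=3/8, d'=-11/4
row 2: denom=12−3·3/8=87/8; d'=(-14−3·-11/4)/(87/8)=-46/87
back: M2=-46/87
back: M1=-11/4−3/8·-46/87=-74/29
M: M0=0, M1=-74/29, M2=-46/87, M3=0
seg 0: a=0, c=M0/2=0, d=(M1−M0)/(6·1)=-37/87, b=Δ0−h0·(2M0+M1)/6=385/87
seg 1: a=4, c=M1/2=-37/29, d=(M2−M1)/(6·3)=88/783, b=Δ1−h1·(2M1+M2)/6=274/87
seg 2: a=5, c=M2/2=-23/87, d=(M3−M2)/(6·3)=23/783, b=Δ2−h2·(2M2+M3)/6=-128/87
t_q=19/4 → seg 2, τ=3/4; S=5+-128/87·τ+-23/87·τ²+23/783·τ³=6979/1856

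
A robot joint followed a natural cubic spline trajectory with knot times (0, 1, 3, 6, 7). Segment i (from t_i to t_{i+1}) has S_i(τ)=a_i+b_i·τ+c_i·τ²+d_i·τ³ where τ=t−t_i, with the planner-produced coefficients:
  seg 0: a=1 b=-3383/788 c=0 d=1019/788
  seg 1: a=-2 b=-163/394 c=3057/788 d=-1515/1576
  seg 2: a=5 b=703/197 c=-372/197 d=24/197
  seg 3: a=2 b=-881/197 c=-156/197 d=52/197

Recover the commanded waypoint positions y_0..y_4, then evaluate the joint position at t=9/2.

y_0=1 y_1=-2 y_2=5 y_3=2 y_4=-3
S(9/2) = 2567/394

y_0 = S_0(0) = a_0 = 1
y_1 = S_1(0) = a_1 = -2
y_2 = S_2(0) = a_2 = 5
y_3 = S_3(0) = a_3 = 2
y_4 = S_3(1) = -3
t_q=9/2 is in segment 2 (τ=3/2); S_2(τ)=2567/394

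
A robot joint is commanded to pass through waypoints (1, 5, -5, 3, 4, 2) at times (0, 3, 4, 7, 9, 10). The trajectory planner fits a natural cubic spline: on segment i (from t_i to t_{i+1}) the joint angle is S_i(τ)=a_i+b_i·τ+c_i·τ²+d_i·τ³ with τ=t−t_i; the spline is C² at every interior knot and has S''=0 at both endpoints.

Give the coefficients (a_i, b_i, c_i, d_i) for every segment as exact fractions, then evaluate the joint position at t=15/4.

  seg 0: a=1 b=4931/774 c=0 d=-3899/6966
  seg 1: a=5 b=-3383/387 c=-3899/774 d=325/86
  seg 2: a=-5 b=-5789/774 c=2438/387 d=-6775/6966
  seg 3: a=3 b=1571/387 c=-211/86 d=1043/3096
  seg 4: a=4 b=-1325/774 c=-223/516 d=223/1548
S(15/4) = -46159/16512

Δ: Δ0=4/3, Δ1=-10, Δ2=8/3, Δ3=1/2, Δ4=-2
row 1: diag=8, rhs=-68; c'=1/8, d'=-17/2
row 2: denom=8−1·1/8=63/8; d'=(76−1·-17/2)/(63/8)=676/63
row 3: denom=10−3·8/21=62/7; d'=(-13−3·676/63)/(62/7)=-949/186
row 4: denom=6−2·7/31=172/31; d'=(-15−2·-949/186)/(172/31)=-223/258
back: M4=-223/258
back: M3=-949/186−7/31·-223/258=-211/43
back: M2=676/63−8/21·-211/43=4876/387
back: M1=-17/2−1/8·4876/387=-3899/387
M: M0=0, M1=-3899/387, M2=4876/387, M3=-211/43, M4=-223/258, M5=0
seg 0: a=1, c=M0/2=0, d=(M1−M0)/(6·3)=-3899/6966, b=Δ0−h0·(2M0+M1)/6=4931/774
seg 1: a=5, c=M1/2=-3899/774, d=(M2−M1)/(6·1)=325/86, b=Δ1−h1·(2M1+M2)/6=-3383/387
seg 2: a=-5, c=M2/2=2438/387, d=(M3−M2)/(6·3)=-6775/6966, b=Δ2−h2·(2M2+M3)/6=-5789/774
seg 3: a=3, c=M3/2=-211/86, d=(M4−M3)/(6·2)=1043/3096, b=Δ3−h3·(2M3+M4)/6=1571/387
seg 4: a=4, c=M4/2=-223/516, d=(M5−M4)/(6·1)=223/1548, b=Δ4−h4·(2M4+M5)/6=-1325/774
t_q=15/4 → seg 1, τ=3/4; S=5+-3383/387·τ+-3899/774·τ²+325/86·τ³=-46159/16512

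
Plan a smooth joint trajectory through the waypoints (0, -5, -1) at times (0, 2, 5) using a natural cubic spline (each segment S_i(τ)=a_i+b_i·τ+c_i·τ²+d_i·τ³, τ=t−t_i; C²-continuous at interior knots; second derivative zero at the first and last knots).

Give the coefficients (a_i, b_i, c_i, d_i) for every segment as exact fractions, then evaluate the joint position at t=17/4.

  seg 0: a=0 b=-49/15 c=0 d=23/120
  seg 1: a=-5 b=-29/30 c=23/20 d=-23/180
S(17/4) = -719/256

Δ: Δ0=-5/2, Δ1=4/3
row 1: diag=10, rhs=23; c'=3/10, d'=23/10
back: M1=23/10
M: M0=0, M1=23/10, M2=0
seg 0: a=0, c=M0/2=0, d=(M1−M0)/(6·2)=23/120, b=Δ0−h0·(2M0+M1)/6=-49/15
seg 1: a=-5, c=M1/2=23/20, d=(M2−M1)/(6·3)=-23/180, b=Δ1−h1·(2M1+M2)/6=-29/30
t_q=17/4 → seg 1, τ=9/4; S=-5+-29/30·τ+23/20·τ²+-23/180·τ³=-719/256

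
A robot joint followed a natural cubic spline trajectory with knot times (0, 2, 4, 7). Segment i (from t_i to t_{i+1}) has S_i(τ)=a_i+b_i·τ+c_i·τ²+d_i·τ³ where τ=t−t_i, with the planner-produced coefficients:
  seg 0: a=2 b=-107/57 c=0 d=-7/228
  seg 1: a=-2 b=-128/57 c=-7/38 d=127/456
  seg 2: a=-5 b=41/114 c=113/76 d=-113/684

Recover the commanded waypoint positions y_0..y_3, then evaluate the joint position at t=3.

y_0=2 y_1=-2 y_2=-5 y_3=5
S(3) = -631/152

y_0 = S_0(0) = a_0 = 2
y_1 = S_1(0) = a_1 = -2
y_2 = S_2(0) = a_2 = -5
y_3 = S_2(3) = 5
t_q=3 is in segment 1 (τ=1); S_1(τ)=-631/152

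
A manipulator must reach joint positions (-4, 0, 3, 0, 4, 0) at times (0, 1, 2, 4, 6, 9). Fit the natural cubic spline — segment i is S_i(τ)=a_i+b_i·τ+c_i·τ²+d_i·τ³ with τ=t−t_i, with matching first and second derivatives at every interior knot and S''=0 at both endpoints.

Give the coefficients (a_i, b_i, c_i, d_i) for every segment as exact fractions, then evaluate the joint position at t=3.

Δ: Δ0=4, Δ1=3, Δ2=-3/2, Δ3=2, Δ4=-4/3
row 1: diag=4, rhs=-6; c'=1/4, d'=-3/2
row 2: denom=6−1·1/4=23/4; d'=(-27−1·-3/2)/(23/4)=-102/23
row 3: denom=8−2·8/23=168/23; d'=(21−2·-102/23)/(168/23)=229/56
row 4: denom=10−2·23/84=397/42; d'=(-20−2·229/56)/(397/42)=-2367/794
back: M4=-2367/794
back: M3=229/56−23/84·-2367/794=3895/794
back: M2=-102/23−8/23·3895/794=-2438/397
back: M1=-3/2−1/4·-2438/397=14/397
M: M0=0, M1=14/397, M2=-2438/397, M3=3895/794, M4=-2367/794, M5=0
seg 0: a=-4, c=M0/2=0, d=(M1−M0)/(6·1)=7/1191, b=Δ0−h0·(2M0+M1)/6=4757/1191
seg 1: a=0, c=M1/2=7/397, d=(M2−M1)/(6·1)=-1226/1191, b=Δ1−h1·(2M1+M2)/6=4778/1191
seg 2: a=3, c=M2/2=-1219/397, d=(M3−M2)/(6·2)=8771/9528, b=Δ2−h2·(2M2+M3)/6=1142/1191
seg 3: a=0, c=M3/2=3895/1588, d=(M4−M3)/(6·2)=-3131/4764, b=Δ3−h3·(2M3+M4)/6=-659/2382
seg 4: a=4, c=M4/2=-2367/1588, d=(M5−M4)/(6·3)=263/1588, b=Δ4−h4·(2M4+M5)/6=3925/2382
t_q=3 → seg 2, τ=1; S=3+1142/1191·τ+-1219/397·τ²+8771/9528·τ³=5745/3176

  seg 0: a=-4 b=4757/1191 c=0 d=7/1191
  seg 1: a=0 b=4778/1191 c=7/397 d=-1226/1191
  seg 2: a=3 b=1142/1191 c=-1219/397 d=8771/9528
  seg 3: a=0 b=-659/2382 c=3895/1588 d=-3131/4764
  seg 4: a=4 b=3925/2382 c=-2367/1588 d=263/1588
S(3) = 5745/3176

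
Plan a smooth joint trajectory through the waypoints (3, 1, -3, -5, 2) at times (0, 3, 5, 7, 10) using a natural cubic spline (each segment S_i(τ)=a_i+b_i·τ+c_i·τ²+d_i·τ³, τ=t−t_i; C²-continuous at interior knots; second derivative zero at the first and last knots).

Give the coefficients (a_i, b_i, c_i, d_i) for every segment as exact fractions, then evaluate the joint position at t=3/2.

Δ: Δ0=-2/3, Δ1=-2, Δ2=-1, Δ3=7/3
row 1: diag=10, rhs=-8; c'=1/5, d'=-4/5
row 2: denom=8−2·1/5=38/5; d'=(6−2·-4/5)/(38/5)=1
row 3: denom=10−2·5/19=180/19; d'=(20−2·1)/(180/19)=19/10
back: M3=19/10
back: M2=1−5/19·19/10=1/2
back: M1=-4/5−1/5·1/2=-9/10
M: M0=0, M1=-9/10, M2=1/2, M3=19/10, M4=0
seg 0: a=3, c=M0/2=0, d=(M1−M0)/(6·3)=-1/20, b=Δ0−h0·(2M0+M1)/6=-13/60
seg 1: a=1, c=M1/2=-9/20, d=(M2−M1)/(6·2)=7/60, b=Δ1−h1·(2M1+M2)/6=-47/30
seg 2: a=-3, c=M2/2=1/4, d=(M3−M2)/(6·2)=7/60, b=Δ2−h2·(2M2+M3)/6=-59/30
seg 3: a=-5, c=M3/2=19/20, d=(M4−M3)/(6·3)=-19/180, b=Δ3−h3·(2M3+M4)/6=13/30
t_q=3/2 → seg 0, τ=3/2; S=3+-13/60·τ+0·τ²+-1/20·τ³=401/160

  seg 0: a=3 b=-13/60 c=0 d=-1/20
  seg 1: a=1 b=-47/30 c=-9/20 d=7/60
  seg 2: a=-3 b=-59/30 c=1/4 d=7/60
  seg 3: a=-5 b=13/30 c=19/20 d=-19/180
S(3/2) = 401/160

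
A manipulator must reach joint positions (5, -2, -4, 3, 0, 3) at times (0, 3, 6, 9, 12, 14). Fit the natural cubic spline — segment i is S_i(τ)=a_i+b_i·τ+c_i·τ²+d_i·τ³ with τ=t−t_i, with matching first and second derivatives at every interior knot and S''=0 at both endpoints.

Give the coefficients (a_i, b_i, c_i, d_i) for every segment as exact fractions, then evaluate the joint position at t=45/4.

  seg 0: a=5 b=-7679/3090 c=0 d=469/27810
  seg 1: a=-2 b=-3136/1545 c=469/3090 d=187/1854
  seg 2: a=-4 b=4957/3090 c=1637/1545 d=-841/3090
  seg 3: a=3 b=947/1545 c=-859/618 d=7901/27810
  seg 4: a=0 b=-173/3090 c=601/515 d=-601/3090
S(45/4) = 38139/65920

Δ: Δ0=-7/3, Δ1=-2/3, Δ2=7/3, Δ3=-1, Δ4=3/2
row 1: diag=12, rhs=10; c'=1/4, d'=5/6
row 2: denom=12−3·1/4=45/4; d'=(18−3·5/6)/(45/4)=62/45
row 3: denom=12−3·4/15=56/5; d'=(-20−3·62/45)/(56/5)=-181/84
row 4: denom=10−3·15/56=515/56; d'=(15−3·-181/84)/(515/56)=1202/515
back: M4=1202/515
back: M3=-181/84−15/56·1202/515=-859/309
back: M2=62/45−4/15·-859/309=3274/1545
back: M1=5/6−1/4·3274/1545=469/1545
M: M0=0, M1=469/1545, M2=3274/1545, M3=-859/309, M4=1202/515, M5=0
seg 0: a=5, c=M0/2=0, d=(M1−M0)/(6·3)=469/27810, b=Δ0−h0·(2M0+M1)/6=-7679/3090
seg 1: a=-2, c=M1/2=469/3090, d=(M2−M1)/(6·3)=187/1854, b=Δ1−h1·(2M1+M2)/6=-3136/1545
seg 2: a=-4, c=M2/2=1637/1545, d=(M3−M2)/(6·3)=-841/3090, b=Δ2−h2·(2M2+M3)/6=4957/3090
seg 3: a=3, c=M3/2=-859/618, d=(M4−M3)/(6·3)=7901/27810, b=Δ3−h3·(2M3+M4)/6=947/1545
seg 4: a=0, c=M4/2=601/515, d=(M5−M4)/(6·2)=-601/3090, b=Δ4−h4·(2M4+M5)/6=-173/3090
t_q=45/4 → seg 3, τ=9/4; S=3+947/1545·τ+-859/618·τ²+7901/27810·τ³=38139/65920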